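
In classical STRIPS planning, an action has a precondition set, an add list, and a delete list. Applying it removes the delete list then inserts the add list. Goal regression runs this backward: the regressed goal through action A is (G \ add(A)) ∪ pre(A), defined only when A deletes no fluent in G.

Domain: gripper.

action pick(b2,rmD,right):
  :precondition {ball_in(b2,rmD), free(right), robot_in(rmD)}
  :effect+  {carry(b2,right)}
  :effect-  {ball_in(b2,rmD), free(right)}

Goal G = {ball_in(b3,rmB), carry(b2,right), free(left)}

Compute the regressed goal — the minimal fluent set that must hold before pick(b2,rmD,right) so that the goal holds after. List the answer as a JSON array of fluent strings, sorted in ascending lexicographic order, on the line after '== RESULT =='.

Regress:
  G ∩ del = {}  (empty — regression defined)
  G \ add = {ball_in(b3,rmB), carry(b2,right), free(left)} \ {carry(b2,right)} = {ball_in(b3,rmB), free(left)}
  ∪ pre   = {ball_in(b3,rmB), free(left)} ∪ {ball_in(b2,rmD), free(right), robot_in(rmD)}
          = {ball_in(b2,rmD), ball_in(b3,rmB), free(left), free(right), robot_in(rmD)}

== RESULT ==
["ball_in(b2,rmD)", "ball_in(b3,rmB)", "free(left)", "free(right)", "robot_in(rmD)"]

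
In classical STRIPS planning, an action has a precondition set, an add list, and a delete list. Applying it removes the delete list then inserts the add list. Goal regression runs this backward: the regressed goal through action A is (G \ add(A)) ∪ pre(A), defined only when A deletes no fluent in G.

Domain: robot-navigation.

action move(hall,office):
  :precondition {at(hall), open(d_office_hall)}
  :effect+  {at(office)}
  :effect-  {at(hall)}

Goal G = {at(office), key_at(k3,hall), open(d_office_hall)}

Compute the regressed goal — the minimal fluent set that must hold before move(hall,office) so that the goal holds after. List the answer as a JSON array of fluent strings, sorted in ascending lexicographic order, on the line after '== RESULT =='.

Regress:
  G ∩ del = {}  (empty — regression defined)
  G \ add = {at(office), key_at(k3,hall), open(d_office_hall)} \ {at(office)} = {key_at(k3,hall), open(d_office_hall)}
  ∪ pre   = {key_at(k3,hall), open(d_office_hall)} ∪ {at(hall), open(d_office_hall)}
          = {at(hall), key_at(k3,hall), open(d_office_hall)}

== RESULT ==
["at(hall)", "key_at(k3,hall)", "open(d_office_hall)"]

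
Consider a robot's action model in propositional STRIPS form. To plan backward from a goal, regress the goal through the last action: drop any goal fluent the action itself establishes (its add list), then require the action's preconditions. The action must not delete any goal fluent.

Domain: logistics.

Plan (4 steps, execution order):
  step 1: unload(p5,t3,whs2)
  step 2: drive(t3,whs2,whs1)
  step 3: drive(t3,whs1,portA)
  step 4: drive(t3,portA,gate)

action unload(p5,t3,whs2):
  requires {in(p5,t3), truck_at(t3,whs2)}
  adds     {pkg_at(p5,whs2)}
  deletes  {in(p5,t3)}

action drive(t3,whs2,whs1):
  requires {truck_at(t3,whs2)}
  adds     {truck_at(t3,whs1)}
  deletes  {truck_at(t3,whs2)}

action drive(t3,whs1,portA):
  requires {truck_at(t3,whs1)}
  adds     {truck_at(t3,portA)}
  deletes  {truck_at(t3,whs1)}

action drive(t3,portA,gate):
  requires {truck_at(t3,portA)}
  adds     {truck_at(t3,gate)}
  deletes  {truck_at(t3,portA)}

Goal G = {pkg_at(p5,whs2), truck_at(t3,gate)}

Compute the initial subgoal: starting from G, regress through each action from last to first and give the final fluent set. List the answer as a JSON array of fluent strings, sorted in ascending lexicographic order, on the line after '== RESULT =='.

Regress step by step:
  through step 4 (drive(t3,portA,gate)): drop {truck_at(t3,gate)}, keep {pkg_at(p5,whs2)}, require {truck_at(t3,portA)}
    → {pkg_at(p5,whs2), truck_at(t3,portA)}
  through step 3 (drive(t3,whs1,portA)): drop {truck_at(t3,portA)}, keep {pkg_at(p5,whs2)}, require {truck_at(t3,whs1)}
    → {pkg_at(p5,whs2), truck_at(t3,whs1)}
  through step 2 (drive(t3,whs2,whs1)): drop {truck_at(t3,whs1)}, keep {pkg_at(p5,whs2)}, require {truck_at(t3,whs2)}
    → {pkg_at(p5,whs2), truck_at(t3,whs2)}
  through step 1 (unload(p5,t3,whs2)): drop {pkg_at(p5,whs2)}, keep {truck_at(t3,whs2)}, require {in(p5,t3), truck_at(t3,whs2)}
    → {in(p5,t3), truck_at(t3,whs2)}

== RESULT ==
["in(p5,t3)", "truck_at(t3,whs2)"]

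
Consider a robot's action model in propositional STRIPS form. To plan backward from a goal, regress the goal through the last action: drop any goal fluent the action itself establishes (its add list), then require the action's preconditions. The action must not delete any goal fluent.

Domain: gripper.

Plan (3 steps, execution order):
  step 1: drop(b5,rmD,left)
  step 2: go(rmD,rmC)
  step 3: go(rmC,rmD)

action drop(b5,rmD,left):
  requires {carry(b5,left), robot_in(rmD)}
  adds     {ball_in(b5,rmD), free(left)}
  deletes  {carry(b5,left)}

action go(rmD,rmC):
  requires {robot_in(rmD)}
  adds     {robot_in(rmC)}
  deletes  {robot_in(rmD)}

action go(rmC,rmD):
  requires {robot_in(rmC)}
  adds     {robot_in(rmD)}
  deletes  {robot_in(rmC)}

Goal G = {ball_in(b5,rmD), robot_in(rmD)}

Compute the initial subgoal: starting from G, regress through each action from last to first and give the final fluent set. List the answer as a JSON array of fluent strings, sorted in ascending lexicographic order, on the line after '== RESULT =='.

Work backward from the goal:
  through step 3 (go(rmC,rmD)): drop {robot_in(rmD)}, keep {ball_in(b5,rmD)}, require {robot_in(rmC)}
    → {ball_in(b5,rmD), robot_in(rmC)}
  through step 2 (go(rmD,rmC)): drop {robot_in(rmC)}, keep {ball_in(b5,rmD)}, require {robot_in(rmD)}
    → {ball_in(b5,rmD), robot_in(rmD)}
  through step 1 (drop(b5,rmD,left)): drop {ball_in(b5,rmD)}, keep {robot_in(rmD)}, require {carry(b5,left), robot_in(rmD)}
    → {carry(b5,left), robot_in(rmD)}

== RESULT ==
["carry(b5,left)", "robot_in(rmD)"]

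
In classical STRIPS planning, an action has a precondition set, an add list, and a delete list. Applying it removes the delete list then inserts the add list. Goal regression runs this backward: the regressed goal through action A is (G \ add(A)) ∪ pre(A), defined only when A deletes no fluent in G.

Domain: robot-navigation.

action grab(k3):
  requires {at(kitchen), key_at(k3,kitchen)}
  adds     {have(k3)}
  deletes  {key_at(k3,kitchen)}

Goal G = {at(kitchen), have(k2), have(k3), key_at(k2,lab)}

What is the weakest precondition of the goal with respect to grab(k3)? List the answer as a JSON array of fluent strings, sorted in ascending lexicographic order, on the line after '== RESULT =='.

Compute (G \ add) ∪ pre:
  G ∩ del = {}  (empty — regression defined)
  G \ add = {at(kitchen), have(k2), have(k3), key_at(k2,lab)} \ {have(k3)} = {at(kitchen), have(k2), key_at(k2,lab)}
  ∪ pre   = {at(kitchen), have(k2), key_at(k2,lab)} ∪ {at(kitchen), key_at(k3,kitchen)}
          = {at(kitchen), have(k2), key_at(k2,lab), key_at(k3,kitchen)}

== RESULT ==
["at(kitchen)", "have(k2)", "key_at(k2,lab)", "key_at(k3,kitchen)"]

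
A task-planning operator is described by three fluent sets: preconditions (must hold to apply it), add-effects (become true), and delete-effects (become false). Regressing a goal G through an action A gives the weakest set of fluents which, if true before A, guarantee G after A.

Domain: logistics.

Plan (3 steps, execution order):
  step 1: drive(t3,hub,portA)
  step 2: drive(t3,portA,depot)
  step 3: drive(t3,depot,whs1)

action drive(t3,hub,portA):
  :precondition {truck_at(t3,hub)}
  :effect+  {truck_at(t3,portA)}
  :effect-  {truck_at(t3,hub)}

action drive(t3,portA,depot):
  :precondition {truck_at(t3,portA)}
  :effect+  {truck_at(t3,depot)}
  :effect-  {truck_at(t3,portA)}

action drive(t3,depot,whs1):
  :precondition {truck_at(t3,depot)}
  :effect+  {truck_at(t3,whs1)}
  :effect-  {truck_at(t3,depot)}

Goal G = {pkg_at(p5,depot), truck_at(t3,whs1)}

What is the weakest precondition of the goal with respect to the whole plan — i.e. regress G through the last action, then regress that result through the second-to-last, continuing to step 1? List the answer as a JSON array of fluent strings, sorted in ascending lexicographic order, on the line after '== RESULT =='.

Work backward from the goal:
  through step 3 (drive(t3,depot,whs1)): drop {truck_at(t3,whs1)}, keep {pkg_at(p5,depot)}, require {truck_at(t3,depot)}
    → {pkg_at(p5,depot), truck_at(t3,depot)}
  through step 2 (drive(t3,portA,depot)): drop {truck_at(t3,depot)}, keep {pkg_at(p5,depot)}, require {truck_at(t3,portA)}
    → {pkg_at(p5,depot), truck_at(t3,portA)}
  through step 1 (drive(t3,hub,portA)): drop {truck_at(t3,portA)}, keep {pkg_at(p5,depot)}, require {truck_at(t3,hub)}
    → {pkg_at(p5,depot), truck_at(t3,hub)}

== RESULT ==
["pkg_at(p5,depot)", "truck_at(t3,hub)"]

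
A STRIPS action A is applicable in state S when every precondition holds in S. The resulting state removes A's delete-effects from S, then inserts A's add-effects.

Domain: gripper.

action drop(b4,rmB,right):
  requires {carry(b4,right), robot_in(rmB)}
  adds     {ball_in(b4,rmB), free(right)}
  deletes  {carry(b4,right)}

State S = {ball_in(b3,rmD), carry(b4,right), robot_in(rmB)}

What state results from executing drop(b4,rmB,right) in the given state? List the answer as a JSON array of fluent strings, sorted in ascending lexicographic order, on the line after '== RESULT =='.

Compute (S \ del) ∪ add:
  pre ⊆ S: {carry(b4,right), robot_in(rmB)} ⊆ S  — applicable
  S \ del = {ball_in(b3,rmD), robot_in(rmB)}
  ∪ add   = {ball_in(b3,rmD), ball_in(b4,rmB), free(right), robot_in(rmB)}

== RESULT ==
["ball_in(b3,rmD)", "ball_in(b4,rmB)", "free(right)", "robot_in(rmB)"]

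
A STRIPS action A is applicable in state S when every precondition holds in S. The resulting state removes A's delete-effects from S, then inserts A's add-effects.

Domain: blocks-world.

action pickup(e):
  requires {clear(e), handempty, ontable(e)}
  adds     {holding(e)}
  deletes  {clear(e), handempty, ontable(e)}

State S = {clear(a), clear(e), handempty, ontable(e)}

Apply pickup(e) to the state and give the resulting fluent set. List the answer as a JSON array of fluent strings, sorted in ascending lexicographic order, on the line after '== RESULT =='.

Compute (S \ del) ∪ add:
  pre ⊆ S: {clear(e), handempty, ontable(e)} ⊆ S  — applicable
  S \ del = {clear(a)}
  ∪ add   = {clear(a), holding(e)}

== RESULT ==
["clear(a)", "holding(e)"]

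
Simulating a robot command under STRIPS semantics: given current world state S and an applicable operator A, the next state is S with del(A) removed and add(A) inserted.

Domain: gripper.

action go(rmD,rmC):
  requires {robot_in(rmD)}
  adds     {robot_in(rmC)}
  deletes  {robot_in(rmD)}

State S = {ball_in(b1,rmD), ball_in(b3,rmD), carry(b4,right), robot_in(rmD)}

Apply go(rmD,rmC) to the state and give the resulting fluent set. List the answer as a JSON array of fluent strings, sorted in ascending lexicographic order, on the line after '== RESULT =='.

Progress:
  pre ⊆ S: {robot_in(rmD)} ⊆ S  — applicable
  S \ del = {ball_in(b1,rmD), ball_in(b3,rmD), carry(b4,right)}
  ∪ add   = {ball_in(b1,rmD), ball_in(b3,rmD), carry(b4,right), robot_in(rmC)}

== RESULT ==
["ball_in(b1,rmD)", "ball_in(b3,rmD)", "carry(b4,right)", "robot_in(rmC)"]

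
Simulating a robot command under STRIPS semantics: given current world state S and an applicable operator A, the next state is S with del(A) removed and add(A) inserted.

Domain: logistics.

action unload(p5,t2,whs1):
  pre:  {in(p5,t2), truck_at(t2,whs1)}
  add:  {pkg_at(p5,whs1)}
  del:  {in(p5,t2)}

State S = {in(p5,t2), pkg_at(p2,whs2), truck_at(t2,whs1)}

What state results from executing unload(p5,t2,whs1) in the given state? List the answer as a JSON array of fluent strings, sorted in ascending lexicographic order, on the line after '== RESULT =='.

Compute (S \ del) ∪ add:
  pre ⊆ S: {in(p5,t2), truck_at(t2,whs1)} ⊆ S  — applicable
  S \ del = {pkg_at(p2,whs2), truck_at(t2,whs1)}
  ∪ add   = {pkg_at(p2,whs2), pkg_at(p5,whs1), truck_at(t2,whs1)}

== RESULT ==
["pkg_at(p2,whs2)", "pkg_at(p5,whs1)", "truck_at(t2,whs1)"]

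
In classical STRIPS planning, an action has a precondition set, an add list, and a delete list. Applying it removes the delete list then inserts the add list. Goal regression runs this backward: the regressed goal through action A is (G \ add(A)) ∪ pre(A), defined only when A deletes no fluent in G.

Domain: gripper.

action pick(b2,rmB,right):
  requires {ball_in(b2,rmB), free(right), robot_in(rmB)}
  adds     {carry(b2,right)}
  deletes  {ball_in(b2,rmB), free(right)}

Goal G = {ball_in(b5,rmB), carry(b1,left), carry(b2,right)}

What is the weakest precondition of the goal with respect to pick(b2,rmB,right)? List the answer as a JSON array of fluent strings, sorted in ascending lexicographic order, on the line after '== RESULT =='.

Compute (G \ add) ∪ pre:
  G ∩ del = {}  (empty — regression defined)
  G \ add = {ball_in(b5,rmB), carry(b1,left), carry(b2,right)} \ {carry(b2,right)} = {ball_in(b5,rmB), carry(b1,left)}
  ∪ pre   = {ball_in(b5,rmB), carry(b1,left)} ∪ {ball_in(b2,rmB), free(right), robot_in(rmB)}
          = {ball_in(b2,rmB), ball_in(b5,rmB), carry(b1,left), free(right), robot_in(rmB)}

== RESULT ==
["ball_in(b2,rmB)", "ball_in(b5,rmB)", "carry(b1,left)", "free(right)", "robot_in(rmB)"]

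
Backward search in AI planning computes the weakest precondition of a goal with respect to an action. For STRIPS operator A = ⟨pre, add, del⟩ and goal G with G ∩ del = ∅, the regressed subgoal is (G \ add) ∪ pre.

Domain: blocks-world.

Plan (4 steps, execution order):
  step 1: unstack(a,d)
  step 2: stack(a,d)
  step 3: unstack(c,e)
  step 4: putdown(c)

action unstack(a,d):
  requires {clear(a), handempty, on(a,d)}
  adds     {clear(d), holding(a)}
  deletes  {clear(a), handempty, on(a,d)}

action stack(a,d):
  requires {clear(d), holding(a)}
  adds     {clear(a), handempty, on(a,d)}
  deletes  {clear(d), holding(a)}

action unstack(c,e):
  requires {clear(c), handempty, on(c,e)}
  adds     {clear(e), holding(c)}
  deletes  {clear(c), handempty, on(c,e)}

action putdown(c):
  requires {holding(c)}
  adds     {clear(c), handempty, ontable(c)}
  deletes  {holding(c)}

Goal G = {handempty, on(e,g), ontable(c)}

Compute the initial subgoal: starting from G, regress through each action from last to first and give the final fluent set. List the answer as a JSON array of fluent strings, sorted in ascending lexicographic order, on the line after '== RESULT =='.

Regress step by step:
  through step 4 (putdown(c)): drop {handempty, ontable(c)}, keep {on(e,g)}, require {holding(c)}
    → {holding(c), on(e,g)}
  through step 3 (unstack(c,e)): drop {holding(c)}, keep {on(e,g)}, require {clear(c), handempty, on(c,e)}
    → {clear(c), handempty, on(c,e), on(e,g)}
  through step 2 (stack(a,d)): drop {handempty}, keep {clear(c), on(c,e), on(e,g)}, require {clear(d), holding(a)}
    → {clear(c), clear(d), holding(a), on(c,e), on(e,g)}
  through step 1 (unstack(a,d)): drop {clear(d), holding(a)}, keep {clear(c), on(c,e), on(e,g)}, require {clear(a), handempty, on(a,d)}
    → {clear(a), clear(c), handempty, on(a,d), on(c,e), on(e,g)}

== RESULT ==
["clear(a)", "clear(c)", "handempty", "on(a,d)", "on(c,e)", "on(e,g)"]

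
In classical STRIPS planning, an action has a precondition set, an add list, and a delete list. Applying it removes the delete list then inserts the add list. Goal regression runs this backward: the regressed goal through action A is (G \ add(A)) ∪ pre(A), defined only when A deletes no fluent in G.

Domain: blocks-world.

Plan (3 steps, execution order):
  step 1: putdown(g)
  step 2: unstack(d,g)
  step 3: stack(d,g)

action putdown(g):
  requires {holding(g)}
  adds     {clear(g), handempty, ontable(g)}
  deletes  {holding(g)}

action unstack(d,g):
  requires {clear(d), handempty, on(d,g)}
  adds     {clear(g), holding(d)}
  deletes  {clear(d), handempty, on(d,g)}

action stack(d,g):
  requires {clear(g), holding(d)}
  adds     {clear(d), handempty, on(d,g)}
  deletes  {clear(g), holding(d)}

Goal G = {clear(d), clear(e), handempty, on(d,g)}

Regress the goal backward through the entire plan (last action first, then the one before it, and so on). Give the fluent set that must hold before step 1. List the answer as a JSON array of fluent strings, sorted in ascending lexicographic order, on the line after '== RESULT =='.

Work backward from the goal:
  through step 3 (stack(d,g)): drop {clear(d), handempty, on(d,g)}, keep {clear(e)}, require {clear(g), holding(d)}
    → {clear(e), clear(g), holding(d)}
  through step 2 (unstack(d,g)): drop {clear(g), holding(d)}, keep {clear(e)}, require {clear(d), handempty, on(d,g)}
    → {clear(d), clear(e), handempty, on(d,g)}
  through step 1 (putdown(g)): drop {handempty}, keep {clear(d), clear(e), on(d,g)}, require {holding(g)}
    → {clear(d), clear(e), holding(g), on(d,g)}

== RESULT ==
["clear(d)", "clear(e)", "holding(g)", "on(d,g)"]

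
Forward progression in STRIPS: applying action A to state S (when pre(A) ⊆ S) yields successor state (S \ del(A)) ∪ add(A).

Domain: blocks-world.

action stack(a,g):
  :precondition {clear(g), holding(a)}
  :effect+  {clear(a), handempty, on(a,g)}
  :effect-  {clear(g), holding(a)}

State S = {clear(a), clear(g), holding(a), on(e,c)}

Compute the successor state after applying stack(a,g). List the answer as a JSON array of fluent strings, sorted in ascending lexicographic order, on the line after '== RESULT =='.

Compute (S \ del) ∪ add:
  pre ⊆ S: {clear(g), holding(a)} ⊆ S  — applicable
  S \ del = {clear(a), on(e,c)}
  ∪ add   = {clear(a), handempty, on(a,g), on(e,c)}

== RESULT ==
["clear(a)", "handempty", "on(a,g)", "on(e,c)"]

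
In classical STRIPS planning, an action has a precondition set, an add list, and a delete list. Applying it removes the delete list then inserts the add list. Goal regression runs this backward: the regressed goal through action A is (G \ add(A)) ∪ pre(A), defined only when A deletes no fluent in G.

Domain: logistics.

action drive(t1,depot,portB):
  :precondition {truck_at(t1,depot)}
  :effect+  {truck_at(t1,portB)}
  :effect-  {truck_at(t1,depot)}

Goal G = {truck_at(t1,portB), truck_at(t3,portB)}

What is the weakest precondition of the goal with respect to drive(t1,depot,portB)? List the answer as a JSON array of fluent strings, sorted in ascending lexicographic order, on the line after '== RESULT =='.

Regress:
  G ∩ del = {}  (empty — regression defined)
  G \ add = {truck_at(t1,portB), truck_at(t3,portB)} \ {truck_at(t1,portB)} = {truck_at(t3,portB)}
  ∪ pre   = {truck_at(t3,portB)} ∪ {truck_at(t1,depot)}
          = {truck_at(t1,depot), truck_at(t3,portB)}

== RESULT ==
["truck_at(t1,depot)", "truck_at(t3,portB)"]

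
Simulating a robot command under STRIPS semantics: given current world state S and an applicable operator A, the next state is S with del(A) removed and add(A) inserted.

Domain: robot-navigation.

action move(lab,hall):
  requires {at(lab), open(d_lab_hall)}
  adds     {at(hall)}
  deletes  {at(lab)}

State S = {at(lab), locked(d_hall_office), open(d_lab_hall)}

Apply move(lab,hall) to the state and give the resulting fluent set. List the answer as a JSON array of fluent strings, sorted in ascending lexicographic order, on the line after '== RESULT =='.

Progress:
  pre ⊆ S: {at(lab), open(d_lab_hall)} ⊆ S  — applicable
  S \ del = {locked(d_hall_office), open(d_lab_hall)}
  ∪ add   = {at(hall), locked(d_hall_office), open(d_lab_hall)}

== RESULT ==
["at(hall)", "locked(d_hall_office)", "open(d_lab_hall)"]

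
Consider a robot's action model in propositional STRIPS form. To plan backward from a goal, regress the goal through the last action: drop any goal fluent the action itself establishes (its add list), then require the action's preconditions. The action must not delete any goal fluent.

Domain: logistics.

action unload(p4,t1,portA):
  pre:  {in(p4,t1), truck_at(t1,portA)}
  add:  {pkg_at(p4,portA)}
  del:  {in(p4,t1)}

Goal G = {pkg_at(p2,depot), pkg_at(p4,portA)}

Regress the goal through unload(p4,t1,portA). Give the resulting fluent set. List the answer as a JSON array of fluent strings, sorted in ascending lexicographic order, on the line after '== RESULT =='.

Compute (G \ add) ∪ pre:
  G ∩ del = {}  (empty — regression defined)
  G \ add = {pkg_at(p2,depot), pkg_at(p4,portA)} \ {pkg_at(p4,portA)} = {pkg_at(p2,depot)}
  ∪ pre   = {pkg_at(p2,depot)} ∪ {in(p4,t1), truck_at(t1,portA)}
          = {in(p4,t1), pkg_at(p2,depot), truck_at(t1,portA)}

== RESULT ==
["in(p4,t1)", "pkg_at(p2,depot)", "truck_at(t1,portA)"]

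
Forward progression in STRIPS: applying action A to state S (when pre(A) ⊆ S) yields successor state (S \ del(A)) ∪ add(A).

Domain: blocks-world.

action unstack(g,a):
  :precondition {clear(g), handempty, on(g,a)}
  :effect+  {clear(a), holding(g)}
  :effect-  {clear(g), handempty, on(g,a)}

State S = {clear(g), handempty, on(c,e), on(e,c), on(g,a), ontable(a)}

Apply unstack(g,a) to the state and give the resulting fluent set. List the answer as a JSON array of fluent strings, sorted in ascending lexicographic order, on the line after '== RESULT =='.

Compute (S \ del) ∪ add:
  pre ⊆ S: {clear(g), handempty, on(g,a)} ⊆ S  — applicable
  S \ del = {on(c,e), on(e,c), ontable(a)}
  ∪ add   = {clear(a), holding(g), on(c,e), on(e,c), ontable(a)}

== RESULT ==
["clear(a)", "holding(g)", "on(c,e)", "on(e,c)", "ontable(a)"]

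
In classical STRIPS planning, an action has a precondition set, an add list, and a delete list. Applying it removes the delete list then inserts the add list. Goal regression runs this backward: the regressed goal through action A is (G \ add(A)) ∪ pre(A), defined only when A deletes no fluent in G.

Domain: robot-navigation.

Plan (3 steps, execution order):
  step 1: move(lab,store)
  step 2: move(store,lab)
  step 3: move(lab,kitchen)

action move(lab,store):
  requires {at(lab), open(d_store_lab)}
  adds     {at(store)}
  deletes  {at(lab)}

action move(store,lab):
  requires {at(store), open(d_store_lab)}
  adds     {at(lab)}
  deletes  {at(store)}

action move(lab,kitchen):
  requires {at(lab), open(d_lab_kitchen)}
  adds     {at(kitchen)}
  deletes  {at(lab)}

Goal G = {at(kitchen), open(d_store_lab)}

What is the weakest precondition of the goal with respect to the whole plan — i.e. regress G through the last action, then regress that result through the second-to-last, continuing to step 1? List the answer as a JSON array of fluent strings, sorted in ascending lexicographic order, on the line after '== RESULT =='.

Regress step by step:
  through step 3 (move(lab,kitchen)): drop {at(kitchen)}, keep {open(d_store_lab)}, require {at(lab), open(d_lab_kitchen)}
    → {at(lab), open(d_lab_kitchen), open(d_store_lab)}
  through step 2 (move(store,lab)): drop {at(lab)}, keep {open(d_lab_kitchen), open(d_store_lab)}, require {at(store), open(d_store_lab)}
    → {at(store), open(d_lab_kitchen), open(d_store_lab)}
  through step 1 (move(lab,store)): drop {at(store)}, keep {open(d_lab_kitchen), open(d_store_lab)}, require {at(lab), open(d_store_lab)}
    → {at(lab), open(d_lab_kitchen), open(d_store_lab)}

== RESULT ==
["at(lab)", "open(d_lab_kitchen)", "open(d_store_lab)"]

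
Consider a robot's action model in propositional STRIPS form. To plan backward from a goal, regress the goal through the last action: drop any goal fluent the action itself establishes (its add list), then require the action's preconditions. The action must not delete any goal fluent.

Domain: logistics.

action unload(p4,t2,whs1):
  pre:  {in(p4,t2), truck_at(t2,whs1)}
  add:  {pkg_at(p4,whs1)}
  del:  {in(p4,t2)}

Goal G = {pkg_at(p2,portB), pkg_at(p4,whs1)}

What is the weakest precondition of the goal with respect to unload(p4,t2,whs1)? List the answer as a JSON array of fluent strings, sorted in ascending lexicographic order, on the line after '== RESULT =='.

Compute (G \ add) ∪ pre:
  G ∩ del = {}  (empty — regression defined)
  G \ add = {pkg_at(p2,portB), pkg_at(p4,whs1)} \ {pkg_at(p4,whs1)} = {pkg_at(p2,portB)}
  ∪ pre   = {pkg_at(p2,portB)} ∪ {in(p4,t2), truck_at(t2,whs1)}
          = {in(p4,t2), pkg_at(p2,portB), truck_at(t2,whs1)}

== RESULT ==
["in(p4,t2)", "pkg_at(p2,portB)", "truck_at(t2,whs1)"]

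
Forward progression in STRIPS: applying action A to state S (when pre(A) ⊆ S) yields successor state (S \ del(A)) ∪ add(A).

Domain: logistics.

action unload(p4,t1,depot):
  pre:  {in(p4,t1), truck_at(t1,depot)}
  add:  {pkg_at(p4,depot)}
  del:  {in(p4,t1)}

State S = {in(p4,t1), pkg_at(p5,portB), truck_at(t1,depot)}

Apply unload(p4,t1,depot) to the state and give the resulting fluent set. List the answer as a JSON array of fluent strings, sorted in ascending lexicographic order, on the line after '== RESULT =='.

Progress:
  pre ⊆ S: {in(p4,t1), truck_at(t1,depot)} ⊆ S  — applicable
  S \ del = {pkg_at(p5,portB), truck_at(t1,depot)}
  ∪ add   = {pkg_at(p4,depot), pkg_at(p5,portB), truck_at(t1,depot)}

== RESULT ==
["pkg_at(p4,depot)", "pkg_at(p5,portB)", "truck_at(t1,depot)"]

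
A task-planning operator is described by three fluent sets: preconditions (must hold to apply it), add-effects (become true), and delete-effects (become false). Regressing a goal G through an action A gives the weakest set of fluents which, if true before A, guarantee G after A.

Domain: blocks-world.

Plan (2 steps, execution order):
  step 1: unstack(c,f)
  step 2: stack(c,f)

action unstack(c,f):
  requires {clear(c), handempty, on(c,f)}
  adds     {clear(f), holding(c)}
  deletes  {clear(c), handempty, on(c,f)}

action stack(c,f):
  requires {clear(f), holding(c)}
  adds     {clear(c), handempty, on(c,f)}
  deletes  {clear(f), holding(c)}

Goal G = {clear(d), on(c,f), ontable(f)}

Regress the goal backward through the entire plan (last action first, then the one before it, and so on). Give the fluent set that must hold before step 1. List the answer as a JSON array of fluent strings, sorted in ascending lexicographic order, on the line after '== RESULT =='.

Regress step by step:
  through step 2 (stack(c,f)): drop {on(c,f)}, keep {clear(d), ontable(f)}, require {clear(f), holding(c)}
    → {clear(d), clear(f), holding(c), ontable(f)}
  through step 1 (unstack(c,f)): drop {clear(f), holding(c)}, keep {clear(d), ontable(f)}, require {clear(c), handempty, on(c,f)}
    → {clear(c), clear(d), handempty, on(c,f), ontable(f)}

== RESULT ==
["clear(c)", "clear(d)", "handempty", "on(c,f)", "ontable(f)"]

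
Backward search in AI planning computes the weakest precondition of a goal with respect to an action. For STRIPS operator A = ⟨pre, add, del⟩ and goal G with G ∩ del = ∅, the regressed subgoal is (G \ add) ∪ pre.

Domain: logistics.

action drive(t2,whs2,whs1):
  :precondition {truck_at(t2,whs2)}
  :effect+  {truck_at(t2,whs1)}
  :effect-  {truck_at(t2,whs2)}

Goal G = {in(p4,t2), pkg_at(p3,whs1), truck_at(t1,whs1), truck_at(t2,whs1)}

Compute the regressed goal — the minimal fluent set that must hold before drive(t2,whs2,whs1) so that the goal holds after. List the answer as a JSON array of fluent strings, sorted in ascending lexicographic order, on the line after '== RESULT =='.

Compute (G \ add) ∪ pre:
  G ∩ del = {}  (empty — regression defined)
  G \ add = {in(p4,t2), pkg_at(p3,whs1), truck_at(t1,whs1), truck_at(t2,whs1)} \ {truck_at(t2,whs1)} = {in(p4,t2), pkg_at(p3,whs1), truck_at(t1,whs1)}
  ∪ pre   = {in(p4,t2), pkg_at(p3,whs1), truck_at(t1,whs1)} ∪ {truck_at(t2,whs2)}
          = {in(p4,t2), pkg_at(p3,whs1), truck_at(t1,whs1), truck_at(t2,whs2)}

== RESULT ==
["in(p4,t2)", "pkg_at(p3,whs1)", "truck_at(t1,whs1)", "truck_at(t2,whs2)"]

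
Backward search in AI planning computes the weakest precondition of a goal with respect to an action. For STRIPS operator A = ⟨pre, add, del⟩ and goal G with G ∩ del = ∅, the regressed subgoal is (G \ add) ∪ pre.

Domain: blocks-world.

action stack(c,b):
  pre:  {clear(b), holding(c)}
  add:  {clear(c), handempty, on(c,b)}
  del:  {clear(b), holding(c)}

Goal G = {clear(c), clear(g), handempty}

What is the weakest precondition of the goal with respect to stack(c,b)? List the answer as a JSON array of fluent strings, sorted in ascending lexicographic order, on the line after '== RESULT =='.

Compute (G \ add) ∪ pre:
  G ∩ del = {}  (empty — regression defined)
  G \ add = {clear(c), clear(g), handempty} \ {clear(c), handempty, on(c,b)} = {clear(g)}
  ∪ pre   = {clear(g)} ∪ {clear(b), holding(c)}
          = {clear(b), clear(g), holding(c)}

== RESULT ==
["clear(b)", "clear(g)", "holding(c)"]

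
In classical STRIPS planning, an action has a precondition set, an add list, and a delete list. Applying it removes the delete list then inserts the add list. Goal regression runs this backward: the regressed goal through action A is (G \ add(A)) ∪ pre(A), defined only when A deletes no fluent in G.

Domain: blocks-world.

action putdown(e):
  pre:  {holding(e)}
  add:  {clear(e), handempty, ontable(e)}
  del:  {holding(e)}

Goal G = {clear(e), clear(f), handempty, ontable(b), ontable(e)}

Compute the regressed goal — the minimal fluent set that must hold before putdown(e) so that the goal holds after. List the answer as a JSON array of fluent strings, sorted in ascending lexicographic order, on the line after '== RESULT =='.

Regress:
  G ∩ del = {}  (empty — regression defined)
  G \ add = {clear(e), clear(f), handempty, ontable(b), ontable(e)} \ {clear(e), handempty, ontable(e)} = {clear(f), ontable(b)}
  ∪ pre   = {clear(f), ontable(b)} ∪ {holding(e)}
          = {clear(f), holding(e), ontable(b)}

== RESULT ==
["clear(f)", "holding(e)", "ontable(b)"]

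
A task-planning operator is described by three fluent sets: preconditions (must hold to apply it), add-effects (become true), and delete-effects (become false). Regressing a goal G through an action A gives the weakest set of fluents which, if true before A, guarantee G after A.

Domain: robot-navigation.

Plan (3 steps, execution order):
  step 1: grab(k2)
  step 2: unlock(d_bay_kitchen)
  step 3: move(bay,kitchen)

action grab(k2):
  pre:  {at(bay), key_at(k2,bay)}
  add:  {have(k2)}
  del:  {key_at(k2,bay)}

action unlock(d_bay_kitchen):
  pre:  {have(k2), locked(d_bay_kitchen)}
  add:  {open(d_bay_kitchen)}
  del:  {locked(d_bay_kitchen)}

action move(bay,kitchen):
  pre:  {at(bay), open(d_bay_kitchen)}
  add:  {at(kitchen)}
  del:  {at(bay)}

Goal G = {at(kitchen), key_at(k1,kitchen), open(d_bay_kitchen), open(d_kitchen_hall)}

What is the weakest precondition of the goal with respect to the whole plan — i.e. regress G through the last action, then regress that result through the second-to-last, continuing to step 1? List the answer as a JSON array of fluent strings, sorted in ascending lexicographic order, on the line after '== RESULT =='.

Regress step by step:
  through step 3 (move(bay,kitchen)): drop {at(kitchen)}, keep {key_at(k1,kitchen), open(d_bay_kitchen), open(d_kitchen_hall)}, require {at(bay), open(d_bay_kitchen)}
    → {at(bay), key_at(k1,kitchen), open(d_bay_kitchen), open(d_kitchen_hall)}
  through step 2 (unlock(d_bay_kitchen)): drop {open(d_bay_kitchen)}, keep {at(bay), key_at(k1,kitchen), open(d_kitchen_hall)}, require {have(k2), locked(d_bay_kitchen)}
    → {at(bay), have(k2), key_at(k1,kitchen), locked(d_bay_kitchen), open(d_kitchen_hall)}
  through step 1 (grab(k2)): drop {have(k2)}, keep {at(bay), key_at(k1,kitchen), locked(d_bay_kitchen), open(d_kitchen_hall)}, require {at(bay), key_at(k2,bay)}
    → {at(bay), key_at(k1,kitchen), key_at(k2,bay), locked(d_bay_kitchen), open(d_kitchen_hall)}

== RESULT ==
["at(bay)", "key_at(k1,kitchen)", "key_at(k2,bay)", "locked(d_bay_kitchen)", "open(d_kitchen_hall)"]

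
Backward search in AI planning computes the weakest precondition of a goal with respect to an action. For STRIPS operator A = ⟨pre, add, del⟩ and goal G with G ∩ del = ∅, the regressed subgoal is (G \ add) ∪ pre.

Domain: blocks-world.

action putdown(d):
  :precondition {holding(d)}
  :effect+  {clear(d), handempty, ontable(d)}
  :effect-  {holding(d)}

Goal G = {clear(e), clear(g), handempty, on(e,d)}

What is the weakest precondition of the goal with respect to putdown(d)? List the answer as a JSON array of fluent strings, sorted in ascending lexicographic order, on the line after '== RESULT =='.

Compute (G \ add) ∪ pre:
  G ∩ del = {}  (empty — regression defined)
  G \ add = {clear(e), clear(g), handempty, on(e,d)} \ {clear(d), handempty, ontable(d)} = {clear(e), clear(g), on(e,d)}
  ∪ pre   = {clear(e), clear(g), on(e,d)} ∪ {holding(d)}
          = {clear(e), clear(g), holding(d), on(e,d)}

== RESULT ==
["clear(e)", "clear(g)", "holding(d)", "on(e,d)"]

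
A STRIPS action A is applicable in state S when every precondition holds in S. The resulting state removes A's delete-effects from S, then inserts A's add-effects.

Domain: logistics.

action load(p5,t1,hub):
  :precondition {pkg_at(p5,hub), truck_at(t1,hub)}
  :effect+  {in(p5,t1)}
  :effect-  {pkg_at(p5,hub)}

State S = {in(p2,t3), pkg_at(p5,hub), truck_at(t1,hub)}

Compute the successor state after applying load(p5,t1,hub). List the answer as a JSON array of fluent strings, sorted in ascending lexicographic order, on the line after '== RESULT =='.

Progress:
  pre ⊆ S: {pkg_at(p5,hub), truck_at(t1,hub)} ⊆ S  — applicable
  S \ del = {in(p2,t3), truck_at(t1,hub)}
  ∪ add   = {in(p2,t3), in(p5,t1), truck_at(t1,hub)}

== RESULT ==
["in(p2,t3)", "in(p5,t1)", "truck_at(t1,hub)"]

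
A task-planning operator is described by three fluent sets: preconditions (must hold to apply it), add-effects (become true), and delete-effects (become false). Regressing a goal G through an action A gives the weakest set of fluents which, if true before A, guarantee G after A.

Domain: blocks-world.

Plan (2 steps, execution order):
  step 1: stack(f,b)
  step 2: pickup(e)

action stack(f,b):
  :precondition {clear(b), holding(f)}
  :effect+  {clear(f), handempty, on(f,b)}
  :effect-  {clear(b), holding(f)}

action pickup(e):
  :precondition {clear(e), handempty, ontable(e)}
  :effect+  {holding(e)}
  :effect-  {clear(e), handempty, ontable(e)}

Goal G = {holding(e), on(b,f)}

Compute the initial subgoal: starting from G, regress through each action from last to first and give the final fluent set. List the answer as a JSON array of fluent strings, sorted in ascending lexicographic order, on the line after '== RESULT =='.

Regress step by step:
  through step 2 (pickup(e)): drop {holding(e)}, keep {on(b,f)}, require {clear(e), handempty, ontable(e)}
    → {clear(e), handempty, on(b,f), ontable(e)}
  through step 1 (stack(f,b)): drop {handempty}, keep {clear(e), on(b,f), ontable(e)}, require {clear(b), holding(f)}
    → {clear(b), clear(e), holding(f), on(b,f), ontable(e)}

== RESULT ==
["clear(b)", "clear(e)", "holding(f)", "on(b,f)", "ontable(e)"]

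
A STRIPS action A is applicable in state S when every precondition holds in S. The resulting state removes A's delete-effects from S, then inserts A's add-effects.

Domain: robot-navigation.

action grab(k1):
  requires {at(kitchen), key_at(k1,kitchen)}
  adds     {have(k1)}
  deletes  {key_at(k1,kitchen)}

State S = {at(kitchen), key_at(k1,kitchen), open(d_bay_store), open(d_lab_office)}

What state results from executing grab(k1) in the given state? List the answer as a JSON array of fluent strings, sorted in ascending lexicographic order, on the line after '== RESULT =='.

Progress:
  pre ⊆ S: {at(kitchen), key_at(k1,kitchen)} ⊆ S  — applicable
  S \ del = {at(kitchen), open(d_bay_store), open(d_lab_office)}
  ∪ add   = {at(kitchen), have(k1), open(d_bay_store), open(d_lab_office)}

== RESULT ==
["at(kitchen)", "have(k1)", "open(d_bay_store)", "open(d_lab_office)"]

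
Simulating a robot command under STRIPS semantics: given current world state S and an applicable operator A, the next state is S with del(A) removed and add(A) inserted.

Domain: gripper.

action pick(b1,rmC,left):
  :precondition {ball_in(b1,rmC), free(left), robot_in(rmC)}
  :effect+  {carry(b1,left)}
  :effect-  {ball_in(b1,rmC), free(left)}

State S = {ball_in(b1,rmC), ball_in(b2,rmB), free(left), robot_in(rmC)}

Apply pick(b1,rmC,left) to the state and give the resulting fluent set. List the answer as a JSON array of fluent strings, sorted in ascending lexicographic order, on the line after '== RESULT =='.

Compute (S \ del) ∪ add:
  pre ⊆ S: {ball_in(b1,rmC), free(left), robot_in(rmC)} ⊆ S  — applicable
  S \ del = {ball_in(b2,rmB), robot_in(rmC)}
  ∪ add   = {ball_in(b2,rmB), carry(b1,left), robot_in(rmC)}

== RESULT ==
["ball_in(b2,rmB)", "carry(b1,left)", "robot_in(rmC)"]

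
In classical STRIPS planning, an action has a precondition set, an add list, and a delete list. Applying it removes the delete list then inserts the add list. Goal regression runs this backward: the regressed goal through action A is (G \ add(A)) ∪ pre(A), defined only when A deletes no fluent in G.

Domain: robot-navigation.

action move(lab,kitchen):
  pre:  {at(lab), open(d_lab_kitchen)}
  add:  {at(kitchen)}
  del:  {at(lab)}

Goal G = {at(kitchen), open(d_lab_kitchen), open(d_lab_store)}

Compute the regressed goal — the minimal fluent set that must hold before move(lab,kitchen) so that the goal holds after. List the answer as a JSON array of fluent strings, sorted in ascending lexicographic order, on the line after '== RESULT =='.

Compute (G \ add) ∪ pre:
  G ∩ del = {}  (empty — regression defined)
  G \ add = {at(kitchen), open(d_lab_kitchen), open(d_lab_store)} \ {at(kitchen)} = {open(d_lab_kitchen), open(d_lab_store)}
  ∪ pre   = {open(d_lab_kitchen), open(d_lab_store)} ∪ {at(lab), open(d_lab_kitchen)}
          = {at(lab), open(d_lab_kitchen), open(d_lab_store)}

== RESULT ==
["at(lab)", "open(d_lab_kitchen)", "open(d_lab_store)"]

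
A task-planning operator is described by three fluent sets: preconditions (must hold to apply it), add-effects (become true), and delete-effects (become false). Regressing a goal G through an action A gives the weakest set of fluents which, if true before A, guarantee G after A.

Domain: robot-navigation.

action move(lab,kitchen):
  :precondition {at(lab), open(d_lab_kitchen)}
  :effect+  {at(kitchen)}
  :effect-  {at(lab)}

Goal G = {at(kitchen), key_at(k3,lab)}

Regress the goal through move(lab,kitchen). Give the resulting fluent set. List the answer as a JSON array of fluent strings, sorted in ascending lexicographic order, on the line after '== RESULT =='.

Compute (G \ add) ∪ pre:
  G ∩ del = {}  (empty — regression defined)
  G \ add = {at(kitchen), key_at(k3,lab)} \ {at(kitchen)} = {key_at(k3,lab)}
  ∪ pre   = {key_at(k3,lab)} ∪ {at(lab), open(d_lab_kitchen)}
          = {at(lab), key_at(k3,lab), open(d_lab_kitchen)}

== RESULT ==
["at(lab)", "key_at(k3,lab)", "open(d_lab_kitchen)"]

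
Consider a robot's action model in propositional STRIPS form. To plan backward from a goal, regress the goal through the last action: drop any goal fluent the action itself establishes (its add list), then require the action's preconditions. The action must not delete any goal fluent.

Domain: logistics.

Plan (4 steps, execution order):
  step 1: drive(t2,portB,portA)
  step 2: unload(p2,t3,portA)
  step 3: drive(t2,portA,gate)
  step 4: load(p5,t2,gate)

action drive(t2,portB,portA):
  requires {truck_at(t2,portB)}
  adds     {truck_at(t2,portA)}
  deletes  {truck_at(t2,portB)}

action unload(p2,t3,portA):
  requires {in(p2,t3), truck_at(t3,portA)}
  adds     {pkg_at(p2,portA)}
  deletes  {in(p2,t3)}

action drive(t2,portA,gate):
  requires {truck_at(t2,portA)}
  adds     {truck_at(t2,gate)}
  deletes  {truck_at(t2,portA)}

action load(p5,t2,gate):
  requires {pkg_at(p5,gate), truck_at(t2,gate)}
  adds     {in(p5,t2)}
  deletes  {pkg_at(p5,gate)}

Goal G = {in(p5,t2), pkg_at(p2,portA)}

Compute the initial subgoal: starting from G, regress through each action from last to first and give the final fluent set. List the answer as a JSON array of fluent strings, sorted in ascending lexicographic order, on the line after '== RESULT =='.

Regress step by step:
  through step 4 (load(p5,t2,gate)): drop {in(p5,t2)}, keep {pkg_at(p2,portA)}, require {pkg_at(p5,gate), truck_at(t2,gate)}
    → {pkg_at(p2,portA), pkg_at(p5,gate), truck_at(t2,gate)}
  through step 3 (drive(t2,portA,gate)): drop {truck_at(t2,gate)}, keep {pkg_at(p2,portA), pkg_at(p5,gate)}, require {truck_at(t2,portA)}
    → {pkg_at(p2,portA), pkg_at(p5,gate), truck_at(t2,portA)}
  through step 2 (unload(p2,t3,portA)): drop {pkg_at(p2,portA)}, keep {pkg_at(p5,gate), truck_at(t2,portA)}, require {in(p2,t3), truck_at(t3,portA)}
    → {in(p2,t3), pkg_at(p5,gate), truck_at(t2,portA), truck_at(t3,portA)}
  through step 1 (drive(t2,portB,portA)): drop {truck_at(t2,portA)}, keep {in(p2,t3), pkg_at(p5,gate), truck_at(t3,portA)}, require {truck_at(t2,portB)}
    → {in(p2,t3), pkg_at(p5,gate), truck_at(t2,portB), truck_at(t3,portA)}

== RESULT ==
["in(p2,t3)", "pkg_at(p5,gate)", "truck_at(t2,portB)", "truck_at(t3,portA)"]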